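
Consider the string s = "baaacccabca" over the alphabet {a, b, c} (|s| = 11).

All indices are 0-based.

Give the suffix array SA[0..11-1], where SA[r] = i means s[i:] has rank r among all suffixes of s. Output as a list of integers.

rank→(start, suffix):
  0 → (10, 'a')
  1 → (1, 'aaacccabca')
  2 → (2, 'aacccabca')
  3 → (7, 'abca')
  4 → (3, 'acccabca')
  5 → (0, 'baaacccabca')
  6 → (8, 'bca')
  7 → (9, 'ca')
  8 → (6, 'cabca')
  9 → (5, 'ccabca')
  10 → (4, 'cccabca')

[10, 1, 2, 7, 3, 0, 8, 9, 6, 5, 4]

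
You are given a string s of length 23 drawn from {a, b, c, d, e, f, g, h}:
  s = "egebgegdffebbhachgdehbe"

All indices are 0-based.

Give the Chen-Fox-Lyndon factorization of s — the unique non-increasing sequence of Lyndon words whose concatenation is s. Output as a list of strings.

["eg", "e", "bgegdffe", "bbh", "achgdehbe"]

emit factor 1: 'eg' (i=0, period=2)
emit factor 2: 'e' (i=2, period=1)
emit factor 3: 'bgegdffe' (i=3, period=8)
emit factor 4: 'bbh' (i=11, period=3)
emit factor 5: 'achgdehbe' (i=14, period=9)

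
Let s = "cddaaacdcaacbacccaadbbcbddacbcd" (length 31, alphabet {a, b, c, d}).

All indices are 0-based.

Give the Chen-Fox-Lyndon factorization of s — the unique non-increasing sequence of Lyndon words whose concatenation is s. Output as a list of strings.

["cdd", "aaacdcaacbacccaadbbcbddacbcd"]

emit factor 1: 'cdd' (i=0, period=3)
emit factor 2: 'aaacdcaacbacccaadbbcbddacbcd' (i=3, period=28)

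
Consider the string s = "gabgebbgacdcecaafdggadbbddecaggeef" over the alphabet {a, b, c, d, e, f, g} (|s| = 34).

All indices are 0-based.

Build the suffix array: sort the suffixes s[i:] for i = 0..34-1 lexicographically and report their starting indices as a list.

[14, 1, 8, 20, 15, 28, 22, 5, 23, 6, 2, 13, 27, 9, 11, 21, 10, 24, 25, 17, 4, 12, 26, 31, 32, 33, 16, 0, 7, 19, 3, 30, 18, 29]

rank→(start, suffix):
  0 → (14, 'aafdggadbbddecaggeef')
  1 → (1, 'abgebbgacdcecaafdggadbbddecaggeef')
  2 → (8, 'acdcecaafdggadbbddecaggeef')
  3 → (20, 'adbbddecaggeef')
  4 → (15, 'afdggadbbddecaggeef')
  5 → (28, 'aggeef')
  6 → (22, 'bbddecaggeef')
  7 → (5, 'bbgacdcecaafdggadbbddecaggeef')
  8 → (23, 'bddecaggeef')
  9 → (6, 'bgacdcecaafdggadbbddecaggeef')
  10 → (2, 'bgebbgacdcecaafdggadbbddecaggeef')
  11 → (13, 'caafdggadbbddecaggeef')
  12 → (27, 'caggeef')
  13 → (9, 'cdcecaafdggadbbddecaggeef')
  14 → (11, 'cecaafdggadbbddecaggeef')
  15 → (21, 'dbbddecaggeef')
  16 → (10, 'dcecaafdggadbbddecaggeef')
  17 → (24, 'ddecaggeef')
  18 → (25, 'decaggeef')
  19 → (17, 'dggadbbddecaggeef')
  20 → (4, 'ebbgacdcecaafdggadbbddecaggeef')
  21 → (12, 'ecaafdggadbbddecaggeef')
  22 → (26, 'ecaggeef')
  23 → (31, 'eef')
  24 → (32, 'ef')
  25 → (33, 'f')
  26 → (16, 'fdggadbbddecaggeef')
  27 → (0, 'gabgebbgacdcecaafdggadbbddecaggeef')
  28 → (7, 'gacdcecaafdggadbbddecaggeef')
  29 → (19, 'gadbbddecaggeef')
  30 → (3, 'gebbgacdcecaafdggadbbddecaggeef')
  31 → (30, 'geef')
  32 → (18, 'ggadbbddecaggeef')
  33 → (29, 'ggeef')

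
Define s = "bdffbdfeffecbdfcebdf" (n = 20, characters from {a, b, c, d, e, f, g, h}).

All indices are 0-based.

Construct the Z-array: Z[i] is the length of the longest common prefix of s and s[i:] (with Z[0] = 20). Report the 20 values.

Z[0]=20
i=1: i≥r, start 0; Z[1]=0
i=2: i≥r, start 0; Z[2]=0
i=3: i≥r, start 0; Z[3]=0
i=4: i≥r, start 0; Z[4]=3 grow→box=[4,7)
i=5: min(r-i=2, Z[1]=0)=0; Z[5]=0
i=6: min(r-i=1, Z[2]=0)=0; Z[6]=0
i=7: i≥r, start 0; Z[7]=0
i=8: i≥r, start 0; Z[8]=0
i=9: i≥r, start 0; Z[9]=0
i=10: i≥r, start 0; Z[10]=0
i=11: i≥r, start 0; Z[11]=0
i=12: i≥r, start 0; Z[12]=3 grow→box=[12,15)
i=13: min(r-i=2, Z[1]=0)=0; Z[13]=0
i=14: min(r-i=1, Z[2]=0)=0; Z[14]=0
i=15: i≥r, start 0; Z[15]=0
i=16: i≥r, start 0; Z[16]=0
i=17: i≥r, start 0; Z[17]=3 grow→box=[17,20)
i=18: min(r-i=2, Z[1]=0)=0; Z[18]=0
i=19: min(r-i=1, Z[2]=0)=0; Z[19]=0

[20, 0, 0, 0, 3, 0, 0, 0, 0, 0, 0, 0, 3, 0, 0, 0, 0, 3, 0, 0]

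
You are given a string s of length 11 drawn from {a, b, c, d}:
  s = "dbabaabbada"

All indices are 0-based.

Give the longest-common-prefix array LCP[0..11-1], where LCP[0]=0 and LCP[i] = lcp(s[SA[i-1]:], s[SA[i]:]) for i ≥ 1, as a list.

rank | idx | suffix
   0 |  10 | a
   1 |   4 | aabbada
   2 |   2 | abaabbada
   3 |   5 | abbada
   4 |   8 | ada
   5 |   3 | baabbada
   6 |   1 | babaabbada
   7 |   7 | bada
   8 |   6 | bbada
   9 |   9 | da
  10 |   0 | dbabaabbada

SA = [10, 4, 2, 5, 8, 3, 1, 7, 6, 9, 0]
i: (SA[i-1],SA[i]) lcp shared
  1: (10,4) 1 'a'
  2: (4,2) 1 'a'
  3: (2,5) 2 'ab'
  4: (5,8) 1 'a'
  5: (8,3) 0 ''
  6: (3,1) 2 'ba'
  7: (1,7) 2 'ba'
  8: (7,6) 1 'b'
  9: (6,9) 0 ''
  10: (9,0) 1 'd'

[0, 1, 1, 2, 1, 0, 2, 2, 1, 0, 1]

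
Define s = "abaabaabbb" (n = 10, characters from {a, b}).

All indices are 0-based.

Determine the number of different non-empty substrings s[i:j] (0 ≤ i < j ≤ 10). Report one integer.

rank→(start, suffix):
  0 → (2, 'aabaabbb')
  1 → (5, 'aabbb')
  2 → (0, 'abaabaabbb')
  3 → (3, 'abaabbb')
  4 → (6, 'abbb')
  5 → (9, 'b')
  6 → (1, 'baabaabbb')
  7 → (4, 'baabbb')
  8 → (8, 'bb')
  9 → (7, 'bbb')

SA = [2, 5, 0, 3, 6, 9, 1, 4, 8, 7]
i: (SA[i-1],SA[i]) lcp shared
  1: (2,5) 3 'aab'
  2: (5,0) 1 'a'
  3: (0,3) 5 'abaab'
  4: (3,6) 2 'ab'
  5: (6,9) 0 ''
  6: (9,1) 1 'b'
  7: (1,4) 4 'baab'
  8: (4,8) 1 'b'
  9: (8,7) 2 'bb'

n(n+1)/2 = 10·11/2 = 55
Σ LCP = 0 + 3 + 1 + 5 + 2 + 0 + 1 + 4 + 1 + 2 = 19
distinct = 55 − 19 = 36

36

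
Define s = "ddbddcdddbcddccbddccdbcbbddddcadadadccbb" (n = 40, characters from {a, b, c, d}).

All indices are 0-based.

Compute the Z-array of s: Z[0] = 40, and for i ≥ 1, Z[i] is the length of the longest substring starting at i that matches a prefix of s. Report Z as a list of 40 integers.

Z[0]=40
i=1: outside box; Z[1]=1 extend→box=[1,2)
i=2: outside box; Z[2]=0
i=3: outside box; Z[3]=2 extend→box=[3,5)
i=4: min(r-i=1, Z[1]=1)=1; Z[4]=1
i=5: outside box; Z[5]=0
i=6: outside box; Z[6]=2 extend→box=[6,8)
i=7: min(r-i=1, Z[1]=1)=1; Z[7]=3 extend→box=[7,10)
i=8: min(r-i=2, Z[1]=1)=1; Z[8]=1
i=9: min(r-i=1, Z[2]=0)=0; Z[9]=0
i=10: outside box; Z[10]=0
i=11: outside box; Z[11]=2 extend→box=[11,13)
i=12: min(r-i=1, Z[1]=1)=1; Z[12]=1
i=13: outside box; Z[13]=0
i=14: outside box; Z[14]=0
i=15: outside box; Z[15]=0
i=16: outside box; Z[16]=2 extend→box=[16,18)
i=17: min(r-i=1, Z[1]=1)=1; Z[17]=1
i=18: outside box; Z[18]=0
i=19: outside box; Z[19]=0
i=20: outside box; Z[20]=1 extend→box=[20,21)
i=21: outside box; Z[21]=0
i=22: outside box; Z[22]=0
i=23: outside box; Z[23]=0
i=24: outside box; Z[24]=0
i=25: outside box; Z[25]=2 extend→box=[25,27)
i=26: min(r-i=1, Z[1]=1)=1; Z[26]=2 extend→box=[26,28)
i=27: min(r-i=1, Z[1]=1)=1; Z[27]=2 extend→box=[27,29)
i=28: min(r-i=1, Z[1]=1)=1; Z[28]=1
i=29: outside box; Z[29]=0
i=30: outside box; Z[30]=0
i=31: outside box; Z[31]=1 extend→box=[31,32)
i=32: outside box; Z[32]=0
i=33: outside box; Z[33]=1 extend→box=[33,34)
i=34: outside box; Z[34]=0
i=35: outside box; Z[35]=1 extend→box=[35,36)
i=36: outside box; Z[36]=0
i=37: outside box; Z[37]=0
i=38: outside box; Z[38]=0
i=39: outside box; Z[39]=0

[40, 1, 0, 2, 1, 0, 2, 3, 1, 0, 0, 2, 1, 0, 0, 0, 2, 1, 0, 0, 1, 0, 0, 0, 0, 2, 2, 2, 1, 0, 0, 1, 0, 1, 0, 1, 0, 0, 0, 0]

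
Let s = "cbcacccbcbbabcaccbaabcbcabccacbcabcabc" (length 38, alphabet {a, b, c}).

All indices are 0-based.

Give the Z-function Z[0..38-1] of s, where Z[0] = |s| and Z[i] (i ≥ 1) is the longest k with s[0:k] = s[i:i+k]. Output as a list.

[38, 0, 1, 0, 1, 1, 3, 0, 2, 0, 0, 0, 0, 1, 0, 1, 2, 0, 0, 0, 0, 4, 0, 1, 0, 0, 1, 1, 0, 4, 0, 1, 0, 0, 1, 0, 0, 1]

Z[0]=38
i=1: fresh scan; Z[1]=0
i=2: fresh scan; Z[2]=1 scan→box=[2,3)
i=3: fresh scan; Z[3]=0
i=4: fresh scan; Z[4]=1 scan→box=[4,5)
i=5: fresh scan; Z[5]=1 scan→box=[5,6)
i=6: fresh scan; Z[6]=3 scan→box=[6,9)
i=7: min(r-i=2, Z[1]=0)=0; Z[7]=0
i=8: min(r-i=1, Z[2]=1)=1; Z[8]=2 scan→box=[8,10)
i=9: min(r-i=1, Z[1]=0)=0; Z[9]=0
i=10: fresh scan; Z[10]=0
i=11: fresh scan; Z[11]=0
i=12: fresh scan; Z[12]=0
i=13: fresh scan; Z[13]=1 scan→box=[13,14)
i=14: fresh scan; Z[14]=0
i=15: fresh scan; Z[15]=1 scan→box=[15,16)
i=16: fresh scan; Z[16]=2 scan→box=[16,18)
i=17: min(r-i=1, Z[1]=0)=0; Z[17]=0
i=18: fresh scan; Z[18]=0
i=19: fresh scan; Z[19]=0
i=20: fresh scan; Z[20]=0
i=21: fresh scan; Z[21]=4 scan→box=[21,25)
i=22: min(r-i=3, Z[1]=0)=0; Z[22]=0
i=23: min(r-i=2, Z[2]=1)=1; Z[23]=1
i=24: min(r-i=1, Z[3]=0)=0; Z[24]=0
i=25: fresh scan; Z[25]=0
i=26: fresh scan; Z[26]=1 scan→box=[26,27)
i=27: fresh scan; Z[27]=1 scan→box=[27,28)
i=28: fresh scan; Z[28]=0
i=29: fresh scan; Z[29]=4 scan→box=[29,33)
i=30: min(r-i=3, Z[1]=0)=0; Z[30]=0
i=31: min(r-i=2, Z[2]=1)=1; Z[31]=1
i=32: min(r-i=1, Z[3]=0)=0; Z[32]=0
i=33: fresh scan; Z[33]=0
i=34: fresh scan; Z[34]=1 scan→box=[34,35)
i=35: fresh scan; Z[35]=0
i=36: fresh scan; Z[36]=0
i=37: fresh scan; Z[37]=1 scan→box=[37,38)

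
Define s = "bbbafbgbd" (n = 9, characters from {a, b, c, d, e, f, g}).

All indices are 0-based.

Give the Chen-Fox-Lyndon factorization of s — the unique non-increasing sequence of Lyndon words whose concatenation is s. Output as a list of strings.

["b", "b", "b", "afbgbd"]

emit factor 1: 'b' (i=0, period=1)
emit factor 2: 'b' (i=1, period=1)
emit factor 3: 'b' (i=2, period=1)
emit factor 4: 'afbgbd' (i=3, period=6)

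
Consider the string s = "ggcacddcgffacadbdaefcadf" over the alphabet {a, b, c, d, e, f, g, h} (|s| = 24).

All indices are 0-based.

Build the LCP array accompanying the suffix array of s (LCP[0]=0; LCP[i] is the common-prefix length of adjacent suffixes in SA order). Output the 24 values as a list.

[0, 2, 1, 2, 1, 0, 0, 2, 3, 1, 1, 0, 1, 1, 1, 1, 0, 0, 1, 1, 1, 0, 1, 1]

rank→(start, suffix):
  0 → (11, 'acadbdaefcadf')
  1 → (3, 'acddcgffacadbdaefcadf')
  2 → (13, 'adbdaefcadf')
  3 → (21, 'adf')
  4 → (17, 'aefcadf')
  5 → (15, 'bdaefcadf')
  6 → (2, 'cacddcgffacadbdaefcadf')
  7 → (12, 'cadbdaefcadf')
  8 → (20, 'cadf')
  9 → (4, 'cddcgffacadbdaefcadf')
  10 → (7, 'cgffacadbdaefcadf')
  11 → (16, 'daefcadf')
  12 → (14, 'dbdaefcadf')
  13 → (6, 'dcgffacadbdaefcadf')
  14 → (5, 'ddcgffacadbdaefcadf')
  15 → (22, 'df')
  16 → (18, 'efcadf')
  17 → (23, 'f')
  18 → (10, 'facadbdaefcadf')
  19 → (19, 'fcadf')
  20 → (9, 'ffacadbdaefcadf')
  21 → (1, 'gcacddcgffacadbdaefcadf')
  22 → (8, 'gffacadbdaefcadf')
  23 → (0, 'ggcacddcgffacadbdaefcadf')

SA = [11, 3, 13, 21, 17, 15, 2, 12, 20, 4, 7, 16, 14, 6, 5, 22, 18, 23, 10, 19, 9, 1, 8, 0]
rank  pair      lcp
   1  s[11:],s[3:]  2  'ac'
   2  s[3:],s[13:]  1  'a'
   3  s[13:],s[21:]  2  'ad'
   4  s[21:],s[17:]  1  'a'
   5  s[17:],s[15:]  0  ''
   6  s[15:],s[2:]  0  ''
   7  s[2:],s[12:]  2  'ca'
   8  s[12:],s[20:]  3  'cad'
   9  s[20:],s[4:]  1  'c'
  10  s[4:],s[7:]  1  'c'
  11  s[7:],s[16:]  0  ''
  12  s[16:],s[14:]  1  'd'
  13  s[14:],s[6:]  1  'd'
  14  s[6:],s[5:]  1  'd'
  15  s[5:],s[22:]  1  'd'
  16  s[22:],s[18:]  0  ''
  17  s[18:],s[23:]  0  ''
  18  s[23:],s[10:]  1  'f'
  19  s[10:],s[19:]  1  'f'
  20  s[19:],s[9:]  1  'f'
  21  s[9:],s[1:]  0  ''
  22  s[1:],s[8:]  1  'g'
  23  s[8:],s[0:]  1  'g'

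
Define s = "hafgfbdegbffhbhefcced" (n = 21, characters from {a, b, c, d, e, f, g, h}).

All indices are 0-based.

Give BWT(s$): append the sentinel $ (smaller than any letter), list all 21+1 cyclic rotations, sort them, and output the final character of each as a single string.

rank  rotation                last
    0  $hafgfbdegbffhbhefcced  d
    1  afgfbdegbffhbhefcced$h  h
    2  bdegbffhbhefcced$hafgf  f
    3  bffhbhefcced$hafgfbdeg  g
    4  bhefcced$hafgfbdegbffh  h
    5  cced$hafgfbdegbffhbhef  f
    6  ced$hafgfbdegbffhbhefc  c
    7  d$hafgfbdegbffhbhefcce  e
    8  degbffhbhefcced$hafgfb  b
    9  ed$hafgfbdegbffhbhefcc  c
   10  efcced$hafgfbdegbffhbh  h
   11  egbffhbhefcced$hafgfbd  d
   12  fbdegbffhbhefcced$hafg  g
   13  fcced$hafgfbdegbffhbhe  e
   14  ffhbhefcced$hafgfbdegb  b
   15  fgfbdegbffhbhefcced$ha  a
   16  fhbhefcced$hafgfbdegbf  f
   17  gbffhbhefcced$hafgfbde  e
   18  gfbdegbffhbhefcced$haf  f
   19  hafgfbdegbffhbhefcced$  $
   20  hbhefcced$hafgfbdegbff  f
   21  hefcced$hafgfbdegbffhb  b

dhfghfcebchdgebafef$fb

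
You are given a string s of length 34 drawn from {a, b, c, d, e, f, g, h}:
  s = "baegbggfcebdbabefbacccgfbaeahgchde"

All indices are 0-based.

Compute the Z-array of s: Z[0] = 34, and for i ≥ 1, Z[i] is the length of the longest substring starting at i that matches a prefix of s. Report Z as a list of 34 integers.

[34, 0, 0, 0, 1, 0, 0, 0, 0, 0, 1, 0, 2, 0, 1, 0, 0, 2, 0, 0, 0, 0, 0, 0, 3, 0, 0, 0, 0, 0, 0, 0, 0, 0]

Z[0]=34
i=1: i≥r, start 0; Z[1]=0
i=2: i≥r, start 0; Z[2]=0
i=3: i≥r, start 0; Z[3]=0
i=4: i≥r, start 0; Z[4]=1 extend→box=[4,5)
i=5: i≥r, start 0; Z[5]=0
i=6: i≥r, start 0; Z[6]=0
i=7: i≥r, start 0; Z[7]=0
i=8: i≥r, start 0; Z[8]=0
i=9: i≥r, start 0; Z[9]=0
i=10: i≥r, start 0; Z[10]=1 extend→box=[10,11)
i=11: i≥r, start 0; Z[11]=0
i=12: i≥r, start 0; Z[12]=2 extend→box=[12,14)
i=13: min(r-i=1, Z[1]=0)=0; Z[13]=0
i=14: i≥r, start 0; Z[14]=1 extend→box=[14,15)
i=15: i≥r, start 0; Z[15]=0
i=16: i≥r, start 0; Z[16]=0
i=17: i≥r, start 0; Z[17]=2 extend→box=[17,19)
i=18: min(r-i=1, Z[1]=0)=0; Z[18]=0
i=19: i≥r, start 0; Z[19]=0
i=20: i≥r, start 0; Z[20]=0
i=21: i≥r, start 0; Z[21]=0
i=22: i≥r, start 0; Z[22]=0
i=23: i≥r, start 0; Z[23]=0
i=24: i≥r, start 0; Z[24]=3 extend→box=[24,27)
i=25: min(r-i=2, Z[1]=0)=0; Z[25]=0
i=26: min(r-i=1, Z[2]=0)=0; Z[26]=0
i=27: i≥r, start 0; Z[27]=0
i=28: i≥r, start 0; Z[28]=0
i=29: i≥r, start 0; Z[29]=0
i=30: i≥r, start 0; Z[30]=0
i=31: i≥r, start 0; Z[31]=0
i=32: i≥r, start 0; Z[32]=0
i=33: i≥r, start 0; Z[33]=0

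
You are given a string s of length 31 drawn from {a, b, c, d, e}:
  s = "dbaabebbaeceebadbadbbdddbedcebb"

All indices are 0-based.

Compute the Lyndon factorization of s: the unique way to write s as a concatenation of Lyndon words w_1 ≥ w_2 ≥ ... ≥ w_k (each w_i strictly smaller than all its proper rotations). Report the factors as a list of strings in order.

emit factor 1: 'd' (i=0, period=1)
emit factor 2: 'b' (i=1, period=1)
emit factor 3: 'aabebbaeceebadbadbbdddbedcebb' (i=2, period=29)

["d", "b", "aabebbaeceebadbadbbdddbedcebb"]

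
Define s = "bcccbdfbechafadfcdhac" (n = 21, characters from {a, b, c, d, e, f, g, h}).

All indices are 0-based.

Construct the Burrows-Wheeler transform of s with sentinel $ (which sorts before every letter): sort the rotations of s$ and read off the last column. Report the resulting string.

chfh$cfaccbfebacbadddc

rank  rotation                last
    0  $bcccbdfbechafadfcdhac  c
    1  ac$bcccbdfbechafadfcdh  h
    2  adfcdhac$bcccbdfbechaf  f
    3  afadfcdhac$bcccbdfbech  h
    4  bcccbdfbechafadfcdhac$  $
    5  bdfbechafadfcdhac$bccc  c
    6  bechafadfcdhac$bcccbdf  f
    7  c$bcccbdfbechafadfcdha  a
    8  cbdfbechafadfcdhac$bcc  c
    9  ccbdfbechafadfcdhac$bc  c
   10  cccbdfbechafadfcdhac$b  b
   11  cdhac$bcccbdfbechafadf  f
   12  chafadfcdhac$bcccbdfbe  e
   13  dfbechafadfcdhac$bcccb  b
   14  dfcdhac$bcccbdfbechafa  a
   15  dhac$bcccbdfbechafadfc  c
   16  echafadfcdhac$bcccbdfb  b
   17  fadfcdhac$bcccbdfbecha  a
   18  fbechafadfcdhac$bcccbd  d
   19  fcdhac$bcccbdfbechafad  d
   20  hac$bcccbdfbechafadfcd  d
   21  hafadfcdhac$bcccbdfbec  c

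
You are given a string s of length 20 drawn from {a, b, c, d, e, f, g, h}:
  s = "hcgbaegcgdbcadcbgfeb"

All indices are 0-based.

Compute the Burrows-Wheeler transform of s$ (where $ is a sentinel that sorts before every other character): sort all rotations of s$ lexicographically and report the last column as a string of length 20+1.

rank  rotation               last
    0  $hcgbaegcgdbcadcbgfeb  b
    1  adcbgfeb$hcgbaegcgdbc  c
    2  aegcgdbcadcbgfeb$hcgb  b
    3  b$hcgbaegcgdbcadcbgfe  e
    4  baegcgdbcadcbgfeb$hcg  g
    5  bcadcbgfeb$hcgbaegcgd  d
    6  bgfeb$hcgbaegcgdbcadc  c
    7  cadcbgfeb$hcgbaegcgdb  b
    8  cbgfeb$hcgbaegcgdbcad  d
    9  cgbaegcgdbcadcbgfeb$h  h
   10  cgdbcadcbgfeb$hcgbaeg  g
   11  dbcadcbgfeb$hcgbaegcg  g
   12  dcbgfeb$hcgbaegcgdbca  a
   13  eb$hcgbaegcgdbcadcbgf  f
   14  egcgdbcadcbgfeb$hcgba  a
   15  feb$hcgbaegcgdbcadcbg  g
   16  gbaegcgdbcadcbgfeb$hc  c
   17  gcgdbcadcbgfeb$hcgbae  e
   18  gdbcadcbgfeb$hcgbaegc  c
   19  gfeb$hcgbaegcgdbcadcb  b
   20  hcgbaegcgdbcadcbgfeb$  $

bcbegdcbdhggafagcecb$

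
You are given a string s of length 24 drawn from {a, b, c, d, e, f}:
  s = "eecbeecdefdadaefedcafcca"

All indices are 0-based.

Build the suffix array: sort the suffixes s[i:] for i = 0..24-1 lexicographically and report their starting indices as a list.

sorted suffixes:
  #0 SA[0]=23  'a'
  #1 SA[1]=11  'adaefedcafcca'
  #2 SA[2]=13  'aefedcafcca'
  #3 SA[3]=19  'afcca'
  #4 SA[4]=3  'beecdefdadaefedcafcca'
  #5 SA[5]=22  'ca'
  #6 SA[6]=18  'cafcca'
  #7 SA[7]=2  'cbeecdefdadaefedcafcca'
  #8 SA[8]=21  'cca'
  #9 SA[9]=6  'cdefdadaefedcafcca'
  #10 SA[10]=10  'dadaefedcafcca'
  #11 SA[11]=12  'daefedcafcca'
  #12 SA[12]=17  'dcafcca'
  #13 SA[13]=7  'defdadaefedcafcca'
  #14 SA[14]=1  'ecbeecdefdadaefedcafcca'
  #15 SA[15]=5  'ecdefdadaefedcafcca'
  #16 SA[16]=16  'edcafcca'
  #17 SA[17]=0  'eecbeecdefdadaefedcafcca'
  #18 SA[18]=4  'eecdefdadaefedcafcca'
  #19 SA[19]=8  'efdadaefedcafcca'
  #20 SA[20]=14  'efedcafcca'
  #21 SA[21]=20  'fcca'
  #22 SA[22]=9  'fdadaefedcafcca'
  #23 SA[23]=15  'fedcafcca'

[23, 11, 13, 19, 3, 22, 18, 2, 21, 6, 10, 12, 17, 7, 1, 5, 16, 0, 4, 8, 14, 20, 9, 15]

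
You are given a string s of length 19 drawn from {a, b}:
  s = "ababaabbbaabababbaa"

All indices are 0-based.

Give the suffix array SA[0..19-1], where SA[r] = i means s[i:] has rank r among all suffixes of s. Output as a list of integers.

[18, 17, 9, 4, 2, 0, 10, 12, 14, 5, 16, 8, 3, 1, 11, 13, 15, 7, 6]

rank | idx | suffix
   0 |  18 | a
   1 |  17 | aa
   2 |   9 | aabababbaa
   3 |   4 | aabbbaabababbaa
   4 |   2 | abaabbbaabababbaa
   5 |   0 | ababaabbbaabababbaa
   6 |  10 | abababbaa
   7 |  12 | ababbaa
   8 |  14 | abbaa
   9 |   5 | abbbaabababbaa
  10 |  16 | baa
  11 |   8 | baabababbaa
  12 |   3 | baabbbaabababbaa
  13 |   1 | babaabbbaabababbaa
  14 |  11 | bababbaa
  15 |  13 | babbaa
  16 |  15 | bbaa
  17 |   7 | bbaabababbaa
  18 |   6 | bbbaabababbaa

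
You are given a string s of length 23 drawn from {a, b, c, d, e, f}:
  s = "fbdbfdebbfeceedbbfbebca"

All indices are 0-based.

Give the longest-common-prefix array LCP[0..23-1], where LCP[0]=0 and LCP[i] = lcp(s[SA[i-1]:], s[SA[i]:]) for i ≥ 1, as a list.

sorted suffixes:
  #0 SA[0]=22  'a'
  #1 SA[1]=15  'bbfbebca'
  #2 SA[2]=7  'bbfeceedbbfbebca'
  #3 SA[3]=20  'bca'
  #4 SA[4]=1  'bdbfdebbfeceedbbfbebca'
  #5 SA[5]=18  'bebca'
  #6 SA[6]=16  'bfbebca'
  #7 SA[7]=3  'bfdebbfeceedbbfbebca'
  #8 SA[8]=8  'bfeceedbbfbebca'
  #9 SA[9]=21  'ca'
  #10 SA[10]=11  'ceedbbfbebca'
  #11 SA[11]=14  'dbbfbebca'
  #12 SA[12]=2  'dbfdebbfeceedbbfbebca'
  #13 SA[13]=5  'debbfeceedbbfbebca'
  #14 SA[14]=6  'ebbfeceedbbfbebca'
  #15 SA[15]=19  'ebca'
  #16 SA[16]=10  'eceedbbfbebca'
  #17 SA[17]=13  'edbbfbebca'
  #18 SA[18]=12  'eedbbfbebca'
  #19 SA[19]=0  'fbdbfdebbfeceedbbfbebca'
  #20 SA[20]=17  'fbebca'
  #21 SA[21]=4  'fdebbfeceedbbfbebca'
  #22 SA[22]=9  'feceedbbfbebca'

SA = [22, 15, 7, 20, 1, 18, 16, 3, 8, 21, 11, 14, 2, 5, 6, 19, 10, 13, 12, 0, 17, 4, 9]
[i] adj suffixes → lcp
  [1] 22/15 → 0 ('')
  [2] 15/7 → 3 ('bbf')
  [3] 7/20 → 1 ('b')
  [4] 20/1 → 1 ('b')
  [5] 1/18 → 1 ('b')
  [6] 18/16 → 1 ('b')
  [7] 16/3 → 2 ('bf')
  [8] 3/8 → 2 ('bf')
  [9] 8/21 → 0 ('')
  [10] 21/11 → 1 ('c')
  [11] 11/14 → 0 ('')
  [12] 14/2 → 2 ('db')
  [13] 2/5 → 1 ('d')
  [14] 5/6 → 0 ('')
  [15] 6/19 → 2 ('eb')
  [16] 19/10 → 1 ('e')
  [17] 10/13 → 1 ('e')
  [18] 13/12 → 1 ('e')
  [19] 12/0 → 0 ('')
  [20] 0/17 → 2 ('fb')
  [21] 17/4 → 1 ('f')
  [22] 4/9 → 1 ('f')

[0, 0, 3, 1, 1, 1, 1, 2, 2, 0, 1, 0, 2, 1, 0, 2, 1, 1, 1, 0, 2, 1, 1]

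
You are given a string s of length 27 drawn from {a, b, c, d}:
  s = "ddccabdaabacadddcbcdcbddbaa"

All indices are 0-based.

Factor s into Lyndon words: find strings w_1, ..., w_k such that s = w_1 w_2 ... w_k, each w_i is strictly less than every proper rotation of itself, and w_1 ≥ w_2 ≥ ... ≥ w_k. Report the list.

emit factor 1: 'd' (i=0, period=1)
emit factor 2: 'd' (i=1, period=1)
emit factor 3: 'c' (i=2, period=1)
emit factor 4: 'c' (i=3, period=1)
emit factor 5: 'abd' (i=4, period=3)
emit factor 6: 'aabacadddcbcdcbddb' (i=7, period=18)
emit factor 7: 'a' (i=25, period=1)
emit factor 8: 'a' (i=26, period=1)

["d", "d", "c", "c", "abd", "aabacadddcbcdcbddb", "a", "a"]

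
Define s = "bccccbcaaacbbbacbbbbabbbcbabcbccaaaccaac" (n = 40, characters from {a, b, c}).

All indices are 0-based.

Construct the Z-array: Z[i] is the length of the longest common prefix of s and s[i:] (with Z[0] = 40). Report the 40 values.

Z[0]=40
i=1: fresh scan; Z[1]=0
i=2: fresh scan; Z[2]=0
i=3: fresh scan; Z[3]=0
i=4: fresh scan; Z[4]=0
i=5: fresh scan; Z[5]=2 grow→box=[5,7)
i=6: min(r-i=1, Z[1]=0)=0; Z[6]=0
i=7: fresh scan; Z[7]=0
i=8: fresh scan; Z[8]=0
i=9: fresh scan; Z[9]=0
i=10: fresh scan; Z[10]=0
i=11: fresh scan; Z[11]=1 grow→box=[11,12)
i=12: fresh scan; Z[12]=1 grow→box=[12,13)
i=13: fresh scan; Z[13]=1 grow→box=[13,14)
i=14: fresh scan; Z[14]=0
i=15: fresh scan; Z[15]=0
i=16: fresh scan; Z[16]=1 grow→box=[16,17)
i=17: fresh scan; Z[17]=1 grow→box=[17,18)
i=18: fresh scan; Z[18]=1 grow→box=[18,19)
i=19: fresh scan; Z[19]=1 grow→box=[19,20)
i=20: fresh scan; Z[20]=0
i=21: fresh scan; Z[21]=1 grow→box=[21,22)
i=22: fresh scan; Z[22]=1 grow→box=[22,23)
i=23: fresh scan; Z[23]=2 grow→box=[23,25)
i=24: min(r-i=1, Z[1]=0)=0; Z[24]=0
i=25: fresh scan; Z[25]=1 grow→box=[25,26)
i=26: fresh scan; Z[26]=0
i=27: fresh scan; Z[27]=2 grow→box=[27,29)
i=28: min(r-i=1, Z[1]=0)=0; Z[28]=0
i=29: fresh scan; Z[29]=3 grow→box=[29,32)
i=30: min(r-i=2, Z[1]=0)=0; Z[30]=0
i=31: min(r-i=1, Z[2]=0)=0; Z[31]=0
i=32: fresh scan; Z[32]=0
i=33: fresh scan; Z[33]=0
i=34: fresh scan; Z[34]=0
i=35: fresh scan; Z[35]=0
i=36: fresh scan; Z[36]=0
i=37: fresh scan; Z[37]=0
i=38: fresh scan; Z[38]=0
i=39: fresh scan; Z[39]=0

[40, 0, 0, 0, 0, 2, 0, 0, 0, 0, 0, 1, 1, 1, 0, 0, 1, 1, 1, 1, 0, 1, 1, 2, 0, 1, 0, 2, 0, 3, 0, 0, 0, 0, 0, 0, 0, 0, 0, 0]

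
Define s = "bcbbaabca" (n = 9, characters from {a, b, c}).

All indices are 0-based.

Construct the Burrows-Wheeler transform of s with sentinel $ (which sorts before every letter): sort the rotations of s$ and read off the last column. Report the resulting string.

acbabca$bb

rank  rotation    last
    0  $bcbbaabca  a
    1  a$bcbbaabc  c
    2  aabca$bcbb  b
    3  abca$bcbba  a
    4  baabca$bcb  b
    5  bbaabca$bc  c
    6  bca$bcbbaa  a
    7  bcbbaabca$  $
    8  ca$bcbbaab  b
    9  cbbaabca$b  b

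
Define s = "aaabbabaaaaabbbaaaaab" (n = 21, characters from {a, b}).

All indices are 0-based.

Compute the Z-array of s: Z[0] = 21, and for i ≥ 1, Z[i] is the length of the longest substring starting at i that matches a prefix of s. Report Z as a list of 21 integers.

Z[0]=21
i=1: i≥r, start 0; Z[1]=2 grow→box=[1,3)
i=2: min(r-i=1, Z[1]=2)=1; Z[2]=1
i=3: i≥r, start 0; Z[3]=0
i=4: i≥r, start 0; Z[4]=0
i=5: i≥r, start 0; Z[5]=1 grow→box=[5,6)
i=6: i≥r, start 0; Z[6]=0
i=7: i≥r, start 0; Z[7]=3 grow→box=[7,10)
i=8: min(r-i=2, Z[1]=2)=2; Z[8]=3 grow→box=[8,11)
i=9: min(r-i=2, Z[1]=2)=2; Z[9]=5 grow→box=[9,14)
i=10: min(r-i=4, Z[1]=2)=2; Z[10]=2
i=11: min(r-i=3, Z[2]=1)=1; Z[11]=1
i=12: min(r-i=2, Z[3]=0)=0; Z[12]=0
i=13: min(r-i=1, Z[4]=0)=0; Z[13]=0
i=14: i≥r, start 0; Z[14]=0
i=15: i≥r, start 0; Z[15]=3 grow→box=[15,18)
i=16: min(r-i=2, Z[1]=2)=2; Z[16]=3 grow→box=[16,19)
i=17: min(r-i=2, Z[1]=2)=2; Z[17]=4 grow→box=[17,21)
i=18: min(r-i=3, Z[1]=2)=2; Z[18]=2
i=19: min(r-i=2, Z[2]=1)=1; Z[19]=1
i=20: min(r-i=1, Z[3]=0)=0; Z[20]=0

[21, 2, 1, 0, 0, 1, 0, 3, 3, 5, 2, 1, 0, 0, 0, 3, 3, 4, 2, 1, 0]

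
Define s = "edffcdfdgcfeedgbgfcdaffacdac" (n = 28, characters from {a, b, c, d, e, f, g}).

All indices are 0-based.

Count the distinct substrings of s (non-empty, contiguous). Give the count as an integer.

374

rank→(start, suffix):
  0 → (26, 'ac')
  1 → (23, 'acdac')
  2 → (20, 'affacdac')
  3 → (15, 'bgfcdaffacdac')
  4 → (27, 'c')
  5 → (24, 'cdac')
  6 → (18, 'cdaffacdac')
  7 → (4, 'cdfdgcfeedgbgfcdaffacdac')
  8 → (9, 'cfeedgbgfcdaffacdac')
  9 → (25, 'dac')
  10 → (19, 'daffacdac')
  11 → (5, 'dfdgcfeedgbgfcdaffacdac')
  12 → (1, 'dffcdfdgcfeedgbgfcdaffacdac')
  13 → (13, 'dgbgfcdaffacdac')
  14 → (7, 'dgcfeedgbgfcdaffacdac')
  15 → (0, 'edffcdfdgcfeedgbgfcdaffacdac')
  16 → (12, 'edgbgfcdaffacdac')
  17 → (11, 'eedgbgfcdaffacdac')
  18 → (22, 'facdac')
  19 → (17, 'fcdaffacdac')
  20 → (3, 'fcdfdgcfeedgbgfcdaffacdac')
  21 → (6, 'fdgcfeedgbgfcdaffacdac')
  22 → (10, 'feedgbgfcdaffacdac')
  23 → (21, 'ffacdac')
  24 → (2, 'ffcdfdgcfeedgbgfcdaffacdac')
  25 → (14, 'gbgfcdaffacdac')
  26 → (8, 'gcfeedgbgfcdaffacdac')
  27 → (16, 'gfcdaffacdac')

SA = [26, 23, 20, 15, 27, 24, 18, 4, 9, 25, 19, 5, 1, 13, 7, 0, 12, 11, 22, 17, 3, 6, 10, 21, 2, 14, 8, 16]
[i] adj suffixes → lcp
  [1] 26/23 → 2 ('ac')
  [2] 23/20 → 1 ('a')
  [3] 20/15 → 0 ('')
  [4] 15/27 → 0 ('')
  [5] 27/24 → 1 ('c')
  [6] 24/18 → 3 ('cda')
  [7] 18/4 → 2 ('cd')
  [8] 4/9 → 1 ('c')
  [9] 9/25 → 0 ('')
  [10] 25/19 → 2 ('da')
  [11] 19/5 → 1 ('d')
  [12] 5/1 → 2 ('df')
  [13] 1/13 → 1 ('d')
  [14] 13/7 → 2 ('dg')
  [15] 7/0 → 0 ('')
  [16] 0/12 → 2 ('ed')
  [17] 12/11 → 1 ('e')
  [18] 11/22 → 0 ('')
  [19] 22/17 → 1 ('f')
  [20] 17/3 → 3 ('fcd')
  [21] 3/6 → 1 ('f')
  [22] 6/10 → 1 ('f')
  [23] 10/21 → 1 ('f')
  [24] 21/2 → 2 ('ff')
  [25] 2/14 → 0 ('')
  [26] 14/8 → 1 ('g')
  [27] 8/16 → 1 ('g')

n(n+1)/2 = 28·29/2 = 406
Σ LCP = 0 + 2 + 1 + 0 + 0 + 1 + 3 + 2 + 1 + 0 + 2 + 1 + 2 + 1 + 2 + 0 + 2 + 1 + 0 + 1 + 3 + 1 + 1 + 1 + 2 + 0 + 1 + 1 = 32
distinct = 406 − 32 = 374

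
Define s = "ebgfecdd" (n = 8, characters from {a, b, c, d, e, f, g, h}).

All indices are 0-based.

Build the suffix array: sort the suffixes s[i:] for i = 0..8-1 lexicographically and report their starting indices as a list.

rank→(start, suffix):
  0 → (1, 'bgfecdd')
  1 → (5, 'cdd')
  2 → (7, 'd')
  3 → (6, 'dd')
  4 → (0, 'ebgfecdd')
  5 → (4, 'ecdd')
  6 → (3, 'fecdd')
  7 → (2, 'gfecdd')

[1, 5, 7, 6, 0, 4, 3, 2]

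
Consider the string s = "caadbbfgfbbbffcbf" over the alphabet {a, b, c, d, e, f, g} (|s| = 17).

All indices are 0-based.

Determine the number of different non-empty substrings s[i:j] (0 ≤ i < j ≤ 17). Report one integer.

137

rank | idx | suffix
   0 |   1 | aadbbfgfbbbffcbf
   1 |   2 | adbbfgfbbbffcbf
   2 |   9 | bbbffcbf
   3 |  10 | bbffcbf
   4 |   4 | bbfgfbbbffcbf
   5 |  15 | bf
   6 |  11 | bffcbf
   7 |   5 | bfgfbbbffcbf
   8 |   0 | caadbbfgfbbbffcbf
   9 |  14 | cbf
  10 |   3 | dbbfgfbbbffcbf
  11 |  16 | f
  12 |   8 | fbbbffcbf
  13 |  13 | fcbf
  14 |  12 | ffcbf
  15 |   6 | fgfbbbffcbf
  16 |   7 | gfbbbffcbf

SA = [1, 2, 9, 10, 4, 15, 11, 5, 0, 14, 3, 16, 8, 13, 12, 6, 7]
rank  pair      lcp
   1  s[1:],s[2:]  1  'a'
   2  s[2:],s[9:]  0  ''
   3  s[9:],s[10:]  2  'bb'
   4  s[10:],s[4:]  3  'bbf'
   5  s[4:],s[15:]  1  'b'
   6  s[15:],s[11:]  2  'bf'
   7  s[11:],s[5:]  2  'bf'
   8  s[5:],s[0:]  0  ''
   9  s[0:],s[14:]  1  'c'
  10  s[14:],s[3:]  0  ''
  11  s[3:],s[16:]  0  ''
  12  s[16:],s[8:]  1  'f'
  13  s[8:],s[13:]  1  'f'
  14  s[13:],s[12:]  1  'f'
  15  s[12:],s[6:]  1  'f'
  16  s[6:],s[7:]  0  ''

n(n+1)/2 = 17·18/2 = 153
Σ LCP = 0 + 1 + 0 + 2 + 3 + 1 + 2 + 2 + 0 + 1 + 0 + 0 + 1 + 1 + 1 + 1 + 0 = 16
distinct = 153 − 16 = 137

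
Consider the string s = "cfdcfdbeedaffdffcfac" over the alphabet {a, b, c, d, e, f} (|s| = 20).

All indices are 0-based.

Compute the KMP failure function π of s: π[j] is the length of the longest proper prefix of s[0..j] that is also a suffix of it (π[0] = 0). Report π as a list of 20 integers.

π[0] = 0
j=1 s[j]='f': π[1]=0 (border '')
j=2 s[j]='d': π[2]=0 (border '')
j=3 s[j]='c': π[3]=1 (border 'c')
j=4 s[j]='f': π[4]=2 (border 'cf')
j=5 s[j]='d': π[5]=3 (border 'cfd')
j=6 s[j]='b': k: 3→0; π[6]=0 (border '')
j=7 s[j]='e': π[7]=0 (border '')
j=8 s[j]='e': π[8]=0 (border '')
j=9 s[j]='d': π[9]=0 (border '')
j=10 s[j]='a': π[10]=0 (border '')
j=11 s[j]='f': π[11]=0 (border '')
j=12 s[j]='f': π[12]=0 (border '')
j=13 s[j]='d': π[13]=0 (border '')
j=14 s[j]='f': π[14]=0 (border '')
j=15 s[j]='f': π[15]=0 (border '')
j=16 s[j]='c': π[16]=1 (border 'c')
j=17 s[j]='f': π[17]=2 (border 'cf')
j=18 s[j]='a': k: 2→0; π[18]=0 (border '')
j=19 s[j]='c': π[19]=1 (border 'c')

[0, 0, 0, 1, 2, 3, 0, 0, 0, 0, 0, 0, 0, 0, 0, 0, 1, 2, 0, 1]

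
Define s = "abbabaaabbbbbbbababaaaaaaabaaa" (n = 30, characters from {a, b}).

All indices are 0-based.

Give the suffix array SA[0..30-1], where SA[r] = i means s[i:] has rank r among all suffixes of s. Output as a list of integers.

[29, 28, 27, 19, 20, 21, 22, 23, 5, 24, 6, 25, 17, 3, 15, 0, 7, 26, 18, 4, 16, 2, 14, 1, 13, 12, 11, 10, 9, 8]

sorted suffixes:
  #0 SA[0]=29  'a'
  #1 SA[1]=28  'aa'
  #2 SA[2]=27  'aaa'
  #3 SA[3]=19  'aaaaaaabaaa'
  #4 SA[4]=20  'aaaaaabaaa'
  #5 SA[5]=21  'aaaaabaaa'
  #6 SA[6]=22  'aaaabaaa'
  #7 SA[7]=23  'aaabaaa'
  #8 SA[8]=5  'aaabbbbbbbababaaaaaaabaaa'
  #9 SA[9]=24  'aabaaa'
  #10 SA[10]=6  'aabbbbbbbababaaaaaaabaaa'
  #11 SA[11]=25  'abaaa'
  #12 SA[12]=17  'abaaaaaaabaaa'
  #13 SA[13]=3  'abaaabbbbbbbababaaaaaaabaaa'
  #14 SA[14]=15  'ababaaaaaaabaaa'
  #15 SA[15]=0  'abbabaaabbbbbbbababaaaaaaabaaa'
  #16 SA[16]=7  'abbbbbbbababaaaaaaabaaa'
  #17 SA[17]=26  'baaa'
  #18 SA[18]=18  'baaaaaaabaaa'
  #19 SA[19]=4  'baaabbbbbbbababaaaaaaabaaa'
  #20 SA[20]=16  'babaaaaaaabaaa'
  #21 SA[21]=2  'babaaabbbbbbbababaaaaaaabaaa'
  #22 SA[22]=14  'bababaaaaaaabaaa'
  #23 SA[23]=1  'bbabaaabbbbbbbababaaaaaaabaaa'
  #24 SA[24]=13  'bbababaaaaaaabaaa'
  #25 SA[25]=12  'bbbababaaaaaaabaaa'
  #26 SA[26]=11  'bbbbababaaaaaaabaaa'
  #27 SA[27]=10  'bbbbbababaaaaaaabaaa'
  #28 SA[28]=9  'bbbbbbababaaaaaaabaaa'
  #29 SA[29]=8  'bbbbbbbababaaaaaaabaaa'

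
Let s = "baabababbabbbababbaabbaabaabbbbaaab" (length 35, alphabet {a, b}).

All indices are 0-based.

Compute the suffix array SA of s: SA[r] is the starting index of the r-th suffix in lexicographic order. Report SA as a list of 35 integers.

[31, 32, 22, 1, 18, 25, 33, 23, 2, 13, 4, 19, 15, 6, 9, 26, 34, 30, 21, 0, 17, 24, 12, 3, 14, 5, 8, 29, 20, 16, 11, 7, 28, 10, 27]

rank→(start, suffix):
  0 → (31, 'aaab')
  1 → (32, 'aab')
  2 → (22, 'aabaabbbbaaab')
  3 → (1, 'aabababbabbbababbaabbaabaabbbbaaab')
  4 → (18, 'aabbaabaabbbbaaab')
  5 → (25, 'aabbbbaaab')
  6 → (33, 'ab')
  7 → (23, 'abaabbbbaaab')
  8 → (2, 'abababbabbbababbaabbaabaabbbbaaab')
  9 → (13, 'ababbaabbaabaabbbbaaab')
  10 → (4, 'ababbabbbababbaabbaabaabbbbaaab')
  11 → (19, 'abbaabaabbbbaaab')
  12 → (15, 'abbaabbaabaabbbbaaab')
  13 → (6, 'abbabbbababbaabbaabaabbbbaaab')
  14 → (9, 'abbbababbaabbaabaabbbbaaab')
  15 → (26, 'abbbbaaab')
  16 → (34, 'b')
  17 → (30, 'baaab')
  18 → (21, 'baabaabbbbaaab')
  19 → (0, 'baabababbabbbababbaabbaabaabbbbaaab')
  20 → (17, 'baabbaabaabbbbaaab')
  21 → (24, 'baabbbbaaab')
  22 → (12, 'bababbaabbaabaabbbbaaab')
  23 → (3, 'bababbabbbababbaabbaabaabbbbaaab')
  24 → (14, 'babbaabbaabaabbbbaaab')
  25 → (5, 'babbabbbababbaabbaabaabbbbaaab')
  26 → (8, 'babbbababbaabbaabaabbbbaaab')
  27 → (29, 'bbaaab')
  28 → (20, 'bbaabaabbbbaaab')
  29 → (16, 'bbaabbaabaabbbbaaab')
  30 → (11, 'bbababbaabbaabaabbbbaaab')
  31 → (7, 'bbabbbababbaabbaabaabbbbaaab')
  32 → (28, 'bbbaaab')
  33 → (10, 'bbbababbaabbaabaabbbbaaab')
  34 → (27, 'bbbbaaab')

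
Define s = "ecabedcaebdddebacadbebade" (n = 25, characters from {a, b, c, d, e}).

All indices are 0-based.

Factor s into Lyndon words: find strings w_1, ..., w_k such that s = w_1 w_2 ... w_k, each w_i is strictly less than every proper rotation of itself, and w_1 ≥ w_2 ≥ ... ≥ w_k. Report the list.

["e", "c", "abedcaebdddebacadbebade"]

emit factor 1: 'e' (i=0, period=1)
emit factor 2: 'c' (i=1, period=1)
emit factor 3: 'abedcaebdddebacadbebade' (i=2, period=23)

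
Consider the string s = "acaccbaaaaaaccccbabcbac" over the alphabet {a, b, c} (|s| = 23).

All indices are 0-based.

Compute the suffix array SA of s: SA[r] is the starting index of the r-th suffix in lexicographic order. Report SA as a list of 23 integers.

sorted suffixes:
  #0 SA[0]=6  'aaaaaaccccbabcbac'
  #1 SA[1]=7  'aaaaaccccbabcbac'
  #2 SA[2]=8  'aaaaccccbabcbac'
  #3 SA[3]=9  'aaaccccbabcbac'
  #4 SA[4]=10  'aaccccbabcbac'
  #5 SA[5]=17  'abcbac'
  #6 SA[6]=21  'ac'
  #7 SA[7]=0  'acaccbaaaaaaccccbabcbac'
  #8 SA[8]=2  'accbaaaaaaccccbabcbac'
  #9 SA[9]=11  'accccbabcbac'
  #10 SA[10]=5  'baaaaaaccccbabcbac'
  #11 SA[11]=16  'babcbac'
  #12 SA[12]=20  'bac'
  #13 SA[13]=18  'bcbac'
  #14 SA[14]=22  'c'
  #15 SA[15]=1  'caccbaaaaaaccccbabcbac'
  #16 SA[16]=4  'cbaaaaaaccccbabcbac'
  #17 SA[17]=15  'cbabcbac'
  #18 SA[18]=19  'cbac'
  #19 SA[19]=3  'ccbaaaaaaccccbabcbac'
  #20 SA[20]=14  'ccbabcbac'
  #21 SA[21]=13  'cccbabcbac'
  #22 SA[22]=12  'ccccbabcbac'

[6, 7, 8, 9, 10, 17, 21, 0, 2, 11, 5, 16, 20, 18, 22, 1, 4, 15, 19, 3, 14, 13, 12]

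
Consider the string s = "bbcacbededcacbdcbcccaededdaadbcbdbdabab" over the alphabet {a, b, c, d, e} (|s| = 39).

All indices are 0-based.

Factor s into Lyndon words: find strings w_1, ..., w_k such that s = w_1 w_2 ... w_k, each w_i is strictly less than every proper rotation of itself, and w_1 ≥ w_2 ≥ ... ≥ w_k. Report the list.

["bbc", "acbededc", "acbdcbcccaededd", "aadbcbdbdabab"]

emit factor 1: 'bbc' (i=0, period=3)
emit factor 2: 'acbededc' (i=3, period=8)
emit factor 3: 'acbdcbcccaededd' (i=11, period=15)
emit factor 4: 'aadbcbdbdabab' (i=26, period=13)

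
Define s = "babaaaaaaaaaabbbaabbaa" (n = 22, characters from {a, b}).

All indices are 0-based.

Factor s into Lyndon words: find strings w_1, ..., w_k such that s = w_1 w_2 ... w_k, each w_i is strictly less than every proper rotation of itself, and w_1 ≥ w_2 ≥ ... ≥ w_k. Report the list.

emit factor 1: 'b' (i=0, period=1)
emit factor 2: 'ab' (i=1, period=2)
emit factor 3: 'aaaaaaaaaabbbaabb' (i=3, period=17)
emit factor 4: 'a' (i=20, period=1)
emit factor 5: 'a' (i=21, period=1)

["b", "ab", "aaaaaaaaaabbbaabb", "a", "a"]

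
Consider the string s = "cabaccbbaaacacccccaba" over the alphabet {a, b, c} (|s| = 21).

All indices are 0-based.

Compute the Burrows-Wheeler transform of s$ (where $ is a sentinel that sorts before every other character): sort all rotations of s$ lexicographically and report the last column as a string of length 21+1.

abbaccabcabacc$accacca

rank  rotation                last
    0  $cabaccbbaaacacccccaba  a
    1  a$cabaccbbaaacacccccab  b
    2  aaacacccccaba$cabaccbb  b
    3  aacacccccaba$cabaccbba  a
    4  aba$cabaccbbaaacaccccc  c
    5  abaccbbaaacacccccaba$c  c
    6  acacccccaba$cabaccbbaa  a
    7  accbbaaacacccccaba$cab  b
    8  acccccaba$cabaccbbaaac  c
    9  ba$cabaccbbaaacaccccca  a
   10  baaacacccccaba$cabaccb  b
   11  baccbbaaacacccccaba$ca  a
   12  bbaaacacccccaba$cabacc  c
   13  caba$cabaccbbaaacacccc  c
   14  cabaccbbaaacacccccaba$  $
   15  cacccccaba$cabaccbbaaa  a
   16  cbbaaacacccccaba$cabac  c
   17  ccaba$cabaccbbaaacaccc  c
   18  ccbbaaacacccccaba$caba  a
   19  cccaba$cabaccbbaaacacc  c
   20  ccccaba$cabaccbbaaacac  c
   21  cccccaba$cabaccbbaaaca  a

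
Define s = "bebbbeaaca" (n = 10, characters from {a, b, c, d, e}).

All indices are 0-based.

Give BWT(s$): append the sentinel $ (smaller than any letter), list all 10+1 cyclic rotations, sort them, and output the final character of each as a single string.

aceaebb$abb

rank  rotation     last
    0  $bebbbeaaca  a
    1  a$bebbbeaac  c
    2  aaca$bebbbe  e
    3  aca$bebbbea  a
    4  bbbeaaca$be  e
    5  bbeaaca$beb  b
    6  beaaca$bebb  b
    7  bebbbeaaca$  $
    8  ca$bebbbeaa  a
    9  eaaca$bebbb  b
   10  ebbbeaaca$b  b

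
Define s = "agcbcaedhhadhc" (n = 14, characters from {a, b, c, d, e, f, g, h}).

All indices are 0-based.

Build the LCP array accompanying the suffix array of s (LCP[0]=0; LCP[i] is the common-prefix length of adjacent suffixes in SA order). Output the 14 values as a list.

[0, 1, 1, 0, 0, 1, 1, 0, 2, 0, 0, 0, 1, 1]

sorted suffixes:
  #0 SA[0]=10  'adhc'
  #1 SA[1]=5  'aedhhadhc'
  #2 SA[2]=0  'agcbcaedhhadhc'
  #3 SA[3]=3  'bcaedhhadhc'
  #4 SA[4]=13  'c'
  #5 SA[5]=4  'caedhhadhc'
  #6 SA[6]=2  'cbcaedhhadhc'
  #7 SA[7]=11  'dhc'
  #8 SA[8]=7  'dhhadhc'
  #9 SA[9]=6  'edhhadhc'
  #10 SA[10]=1  'gcbcaedhhadhc'
  #11 SA[11]=9  'hadhc'
  #12 SA[12]=12  'hc'
  #13 SA[13]=8  'hhadhc'

SA = [10, 5, 0, 3, 13, 4, 2, 11, 7, 6, 1, 9, 12, 8]
[i] adj suffixes → lcp
  [1] 10/5 → 1 ('a')
  [2] 5/0 → 1 ('a')
  [3] 0/3 → 0 ('')
  [4] 3/13 → 0 ('')
  [5] 13/4 → 1 ('c')
  [6] 4/2 → 1 ('c')
  [7] 2/11 → 0 ('')
  [8] 11/7 → 2 ('dh')
  [9] 7/6 → 0 ('')
  [10] 6/1 → 0 ('')
  [11] 1/9 → 0 ('')
  [12] 9/12 → 1 ('h')
  [13] 12/8 → 1 ('h')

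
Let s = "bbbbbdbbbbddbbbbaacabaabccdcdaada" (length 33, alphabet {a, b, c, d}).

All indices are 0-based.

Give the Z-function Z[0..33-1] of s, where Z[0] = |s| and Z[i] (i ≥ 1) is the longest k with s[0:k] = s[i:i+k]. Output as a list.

Z[0]=33
i=1: fresh scan; Z[1]=4 extend→box=[1,5)
i=2: min(r-i=3, Z[1]=4)=3; Z[2]=3
i=3: min(r-i=2, Z[2]=3)=2; Z[3]=2
i=4: min(r-i=1, Z[3]=2)=1; Z[4]=1
i=5: fresh scan; Z[5]=0
i=6: fresh scan; Z[6]=4 extend→box=[6,10)
i=7: min(r-i=3, Z[1]=4)=3; Z[7]=3
i=8: min(r-i=2, Z[2]=3)=2; Z[8]=2
i=9: min(r-i=1, Z[3]=2)=1; Z[9]=1
i=10: fresh scan; Z[10]=0
i=11: fresh scan; Z[11]=0
i=12: fresh scan; Z[12]=4 extend→box=[12,16)
i=13: min(r-i=3, Z[1]=4)=3; Z[13]=3
i=14: min(r-i=2, Z[2]=3)=2; Z[14]=2
i=15: min(r-i=1, Z[3]=2)=1; Z[15]=1
i=16: fresh scan; Z[16]=0
i=17: fresh scan; Z[17]=0
i=18: fresh scan; Z[18]=0
i=19: fresh scan; Z[19]=0
i=20: fresh scan; Z[20]=1 extend→box=[20,21)
i=21: fresh scan; Z[21]=0
i=22: fresh scan; Z[22]=0
i=23: fresh scan; Z[23]=1 extend→box=[23,24)
i=24: fresh scan; Z[24]=0
i=25: fresh scan; Z[25]=0
i=26: fresh scan; Z[26]=0
i=27: fresh scan; Z[27]=0
i=28: fresh scan; Z[28]=0
i=29: fresh scan; Z[29]=0
i=30: fresh scan; Z[30]=0
i=31: fresh scan; Z[31]=0
i=32: fresh scan; Z[32]=0

[33, 4, 3, 2, 1, 0, 4, 3, 2, 1, 0, 0, 4, 3, 2, 1, 0, 0, 0, 0, 1, 0, 0, 1, 0, 0, 0, 0, 0, 0, 0, 0, 0]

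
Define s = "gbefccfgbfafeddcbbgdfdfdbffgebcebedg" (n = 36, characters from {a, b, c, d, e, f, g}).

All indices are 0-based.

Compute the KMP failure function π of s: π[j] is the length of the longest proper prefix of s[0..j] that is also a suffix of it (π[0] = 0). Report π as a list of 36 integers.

π[0] = 0
j=1 s[j]='b': π[1]=0 (border '')
j=2 s[j]='e': π[2]=0 (border '')
j=3 s[j]='f': π[3]=0 (border '')
j=4 s[j]='c': π[4]=0 (border '')
j=5 s[j]='c': π[5]=0 (border '')
j=6 s[j]='f': π[6]=0 (border '')
j=7 s[j]='g': π[7]=1 (border 'g')
j=8 s[j]='b': π[8]=2 (border 'gb')
j=9 s[j]='f': k: 2→0; π[9]=0 (border '')
j=10 s[j]='a': π[10]=0 (border '')
j=11 s[j]='f': π[11]=0 (border '')
j=12 s[j]='e': π[12]=0 (border '')
j=13 s[j]='d': π[13]=0 (border '')
j=14 s[j]='d': π[14]=0 (border '')
j=15 s[j]='c': π[15]=0 (border '')
j=16 s[j]='b': π[16]=0 (border '')
j=17 s[j]='b': π[17]=0 (border '')
j=18 s[j]='g': π[18]=1 (border 'g')
j=19 s[j]='d': k: 1→0; π[19]=0 (border '')
j=20 s[j]='f': π[20]=0 (border '')
j=21 s[j]='d': π[21]=0 (border '')
j=22 s[j]='f': π[22]=0 (border '')
j=23 s[j]='d': π[23]=0 (border '')
j=24 s[j]='b': π[24]=0 (border '')
j=25 s[j]='f': π[25]=0 (border '')
j=26 s[j]='f': π[26]=0 (border '')
j=27 s[j]='g': π[27]=1 (border 'g')
j=28 s[j]='e': k: 1→0; π[28]=0 (border '')
j=29 s[j]='b': π[29]=0 (border '')
j=30 s[j]='c': π[30]=0 (border '')
j=31 s[j]='e': π[31]=0 (border '')
j=32 s[j]='b': π[32]=0 (border '')
j=33 s[j]='e': π[33]=0 (border '')
j=34 s[j]='d': π[34]=0 (border '')
j=35 s[j]='g': π[35]=1 (border 'g')

[0, 0, 0, 0, 0, 0, 0, 1, 2, 0, 0, 0, 0, 0, 0, 0, 0, 0, 1, 0, 0, 0, 0, 0, 0, 0, 0, 1, 0, 0, 0, 0, 0, 0, 0, 1]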